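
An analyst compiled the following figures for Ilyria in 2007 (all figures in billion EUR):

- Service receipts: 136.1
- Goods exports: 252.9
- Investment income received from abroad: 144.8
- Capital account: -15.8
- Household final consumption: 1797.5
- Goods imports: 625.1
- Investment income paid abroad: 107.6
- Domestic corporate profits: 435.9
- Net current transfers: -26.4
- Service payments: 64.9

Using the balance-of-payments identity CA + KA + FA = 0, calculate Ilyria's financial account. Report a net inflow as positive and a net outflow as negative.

Goods balance = 252.9 - 625.1 = -372.2
Services balance = 136.1 - 64.9 = 71.2
Trade balance (goods + services) = -372.2 + 71.2 = -301.0
Net primary income = 144.8 - 107.6 = 37.2
Net secondary income = -26.4
Current account = -301.0 + 37.2 + (-26.4) = -290.2
Financial account = -(-290.2 + (-15.8)) = 306.0

306.0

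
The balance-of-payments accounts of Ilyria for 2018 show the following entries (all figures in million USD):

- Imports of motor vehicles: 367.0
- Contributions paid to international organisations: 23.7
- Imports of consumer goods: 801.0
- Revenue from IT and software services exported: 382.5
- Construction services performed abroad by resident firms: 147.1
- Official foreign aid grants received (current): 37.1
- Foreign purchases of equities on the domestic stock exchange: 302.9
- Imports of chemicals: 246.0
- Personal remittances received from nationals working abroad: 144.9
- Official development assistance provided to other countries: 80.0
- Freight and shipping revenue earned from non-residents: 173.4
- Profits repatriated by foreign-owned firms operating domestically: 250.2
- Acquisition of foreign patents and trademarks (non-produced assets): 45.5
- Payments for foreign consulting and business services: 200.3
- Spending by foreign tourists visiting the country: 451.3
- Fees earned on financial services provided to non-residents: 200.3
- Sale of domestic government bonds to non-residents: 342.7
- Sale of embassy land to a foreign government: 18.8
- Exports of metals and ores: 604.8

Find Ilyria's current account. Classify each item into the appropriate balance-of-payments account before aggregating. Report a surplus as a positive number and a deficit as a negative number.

Goods: 604.8 - 801.0 - 367.0 - 246.0 = -809.2
Services: 451.3 + 200.3 + 173.4 - 200.3 + 382.5 + 147.1 = 1154.3
Primary income: -250.2
Secondary income: 144.9 + 37.1 - 23.7 - 80.0 = 78.3
Current account = (-809.2) + 1154.3 + (-250.2) + 78.3 = 173.2
(Excluded from the current account — financial account: foreign purchases of equities on the domestic stock exchange 302.9, sale of domestic government bonds to non-residents 342.7; capital account: acquisition of foreign patents and trademarks (non-produced assets) 45.5, sale of embassy land to a foreign government 18.8.)

173.2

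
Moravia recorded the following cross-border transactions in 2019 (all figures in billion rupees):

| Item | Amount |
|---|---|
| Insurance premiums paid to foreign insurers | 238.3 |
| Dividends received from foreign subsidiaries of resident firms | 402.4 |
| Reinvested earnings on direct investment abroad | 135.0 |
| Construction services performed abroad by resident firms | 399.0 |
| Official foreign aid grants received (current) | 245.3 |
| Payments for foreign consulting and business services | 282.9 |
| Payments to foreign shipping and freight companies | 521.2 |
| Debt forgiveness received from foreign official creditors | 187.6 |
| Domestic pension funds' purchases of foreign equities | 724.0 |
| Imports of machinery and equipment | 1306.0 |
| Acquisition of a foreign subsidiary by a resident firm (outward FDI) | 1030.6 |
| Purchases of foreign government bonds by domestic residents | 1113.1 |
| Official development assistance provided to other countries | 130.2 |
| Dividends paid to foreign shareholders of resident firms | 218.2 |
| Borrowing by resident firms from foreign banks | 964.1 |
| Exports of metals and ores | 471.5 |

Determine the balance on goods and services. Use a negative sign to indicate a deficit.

-1477.9

Goods: -1306.0 + 471.5 = -834.5
Services: -521.2 - 238.3 - 282.9 + 399.0 = -643.4
Trade balance = -834.5 + (-643.4) = -1477.9
(Excluded from the trade balance — primary income: dividends received from foreign subsidiaries of resident firms 402.4, reinvested earnings on direct investment abroad 135.0, dividends paid to foreign shareholders of resident firms 218.2; secondary income: official foreign aid grants received (current) 245.3, official development assistance provided to other countries 130.2; capital account: debt forgiveness received from foreign official creditors 187.6; financial account: domestic pension funds' purchases of foreign equities 724.0, acquisition of a foreign subsidiary by a resident firm (outward FDI) 1030.6, purchases of foreign government bonds by domestic residents 1113.1, borrowing by resident firms from foreign banks 964.1.)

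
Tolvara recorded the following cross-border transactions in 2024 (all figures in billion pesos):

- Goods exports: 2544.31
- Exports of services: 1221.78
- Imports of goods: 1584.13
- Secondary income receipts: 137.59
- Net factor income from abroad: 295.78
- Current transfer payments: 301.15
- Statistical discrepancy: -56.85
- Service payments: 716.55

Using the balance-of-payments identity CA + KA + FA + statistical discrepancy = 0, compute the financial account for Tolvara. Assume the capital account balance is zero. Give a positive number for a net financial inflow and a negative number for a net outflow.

Goods balance = 2544.31 - 1584.13 = 960.18
Services balance = 1221.78 - 716.55 = 505.23
Trade balance (goods + services) = 960.18 + 505.23 = 1465.41
Net primary income = 295.78
Net secondary income = 137.59 - 301.15 = -163.56
Current account = 1465.41 + 295.78 + (-163.56) = 1597.63
Financial account = -(1597.63 + (-56.85)) = -1540.78

-1540.78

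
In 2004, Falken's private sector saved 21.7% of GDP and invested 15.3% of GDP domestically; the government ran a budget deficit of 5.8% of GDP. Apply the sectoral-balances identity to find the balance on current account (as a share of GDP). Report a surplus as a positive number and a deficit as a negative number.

By the sectoral-balances identity, CA = (S_private - I) + (T - G).
Private balance = 21.7 - 15.3 = 6.4
Government balance (T - G) = -5.8
CA = 6.4 + (-5.8) = 0.6

0.6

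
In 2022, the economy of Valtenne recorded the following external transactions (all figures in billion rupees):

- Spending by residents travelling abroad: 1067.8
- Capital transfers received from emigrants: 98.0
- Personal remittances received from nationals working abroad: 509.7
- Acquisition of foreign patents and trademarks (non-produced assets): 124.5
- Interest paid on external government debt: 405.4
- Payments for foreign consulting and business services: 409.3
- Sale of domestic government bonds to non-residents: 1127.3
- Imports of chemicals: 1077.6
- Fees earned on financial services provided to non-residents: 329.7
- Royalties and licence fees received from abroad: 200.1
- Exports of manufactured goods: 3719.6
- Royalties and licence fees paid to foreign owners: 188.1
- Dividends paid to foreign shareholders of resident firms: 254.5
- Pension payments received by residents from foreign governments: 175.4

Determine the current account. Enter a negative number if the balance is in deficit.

Goods: -1077.6 + 3719.6 = 2642.0
Services: -409.3 - 1067.8 + 200.1 - 188.1 + 329.7 = -1135.4
Primary income: -405.4 - 254.5 = -659.9
Secondary income: 509.7 + 175.4 = 685.1
Current account = 2642.0 + (-1135.4) + (-659.9) + 685.1 = 1531.8
(Excluded from the current account — capital account: capital transfers received from emigrants 98.0, acquisition of foreign patents and trademarks (non-produced assets) 124.5; financial account: sale of domestic government bonds to non-residents 1127.3.)

1531.8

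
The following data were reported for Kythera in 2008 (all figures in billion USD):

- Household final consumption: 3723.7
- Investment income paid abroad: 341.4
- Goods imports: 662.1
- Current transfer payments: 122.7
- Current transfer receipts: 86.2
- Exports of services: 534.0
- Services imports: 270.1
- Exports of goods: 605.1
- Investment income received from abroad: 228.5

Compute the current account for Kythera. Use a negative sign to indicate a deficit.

57.5

Goods balance = 605.1 - 662.1 = -57.0
Services balance = 534.0 - 270.1 = 263.9
Trade balance (goods + services) = -57.0 + 263.9 = 206.9
Net primary income = 228.5 - 341.4 = -112.9
Net secondary income = 86.2 - 122.7 = -36.5
Current account = 206.9 + (-112.9) + (-36.5) = 57.5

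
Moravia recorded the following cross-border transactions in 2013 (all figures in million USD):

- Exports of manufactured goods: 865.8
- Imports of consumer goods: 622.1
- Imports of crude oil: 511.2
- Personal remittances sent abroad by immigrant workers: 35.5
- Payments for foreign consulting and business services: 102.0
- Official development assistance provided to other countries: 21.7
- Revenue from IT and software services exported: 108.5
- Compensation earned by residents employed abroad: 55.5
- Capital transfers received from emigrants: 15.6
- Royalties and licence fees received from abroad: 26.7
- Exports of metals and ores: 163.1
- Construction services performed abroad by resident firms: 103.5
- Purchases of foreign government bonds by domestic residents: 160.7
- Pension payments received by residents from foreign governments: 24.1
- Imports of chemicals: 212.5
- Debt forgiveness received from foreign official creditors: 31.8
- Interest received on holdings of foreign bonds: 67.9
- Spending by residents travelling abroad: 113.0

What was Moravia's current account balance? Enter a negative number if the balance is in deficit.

Goods: 865.8 + 163.1 - 212.5 - 622.1 - 511.2 = -316.9
Services: 26.7 - 113.0 + 108.5 - 102.0 + 103.5 = 23.7
Primary income: 67.9 + 55.5 = 123.4
Secondary income: -21.7 + 24.1 - 35.5 = -33.1
Current account = (-316.9) + 23.7 + 123.4 + (-33.1) = -202.9
(Excluded from the current account — capital account: capital transfers received from emigrants 15.6, debt forgiveness received from foreign official creditors 31.8; financial account: purchases of foreign government bonds by domestic residents 160.7.)

-202.9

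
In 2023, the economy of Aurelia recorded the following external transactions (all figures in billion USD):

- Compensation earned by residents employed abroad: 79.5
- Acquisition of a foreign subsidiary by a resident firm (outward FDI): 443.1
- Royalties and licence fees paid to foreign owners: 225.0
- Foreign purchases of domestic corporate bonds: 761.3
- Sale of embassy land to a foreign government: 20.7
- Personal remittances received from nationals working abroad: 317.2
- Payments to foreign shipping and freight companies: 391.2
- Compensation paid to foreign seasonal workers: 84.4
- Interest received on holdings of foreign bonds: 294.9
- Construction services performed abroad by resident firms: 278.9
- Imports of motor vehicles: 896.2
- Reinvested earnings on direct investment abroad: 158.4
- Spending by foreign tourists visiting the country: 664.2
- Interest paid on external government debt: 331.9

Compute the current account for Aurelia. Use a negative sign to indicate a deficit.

Goods: -896.2
Services: 278.9 + 664.2 - 225.0 - 391.2 = 326.9
Primary income: -84.4 - 331.9 + 79.5 + 158.4 + 294.9 = 116.5
Secondary income: 317.2
Current account = (-896.2) + 326.9 + 116.5 + 317.2 = -135.6
(Excluded from the current account — financial account: acquisition of a foreign subsidiary by a resident firm (outward FDI) 443.1, foreign purchases of domestic corporate bonds 761.3; capital account: sale of embassy land to a foreign government 20.7.)

-135.6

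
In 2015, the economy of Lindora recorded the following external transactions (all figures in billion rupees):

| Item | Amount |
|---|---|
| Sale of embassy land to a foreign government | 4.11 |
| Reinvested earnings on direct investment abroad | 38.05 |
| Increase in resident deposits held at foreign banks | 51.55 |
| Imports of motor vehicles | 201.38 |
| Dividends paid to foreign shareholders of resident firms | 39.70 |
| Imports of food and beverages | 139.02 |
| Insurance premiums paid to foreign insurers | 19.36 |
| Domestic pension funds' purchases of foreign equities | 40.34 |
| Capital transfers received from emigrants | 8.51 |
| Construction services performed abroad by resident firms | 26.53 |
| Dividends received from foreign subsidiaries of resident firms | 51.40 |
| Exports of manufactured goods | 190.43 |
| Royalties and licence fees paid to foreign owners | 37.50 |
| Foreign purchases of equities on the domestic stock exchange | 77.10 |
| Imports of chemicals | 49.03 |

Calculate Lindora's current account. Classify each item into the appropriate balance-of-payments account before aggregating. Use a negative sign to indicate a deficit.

Goods: -49.03 - 201.38 + 190.43 - 139.02 = -199.00
Services: -19.36 - 37.50 + 26.53 = -30.33
Primary income: 51.40 - 39.70 + 38.05 = 49.75
Current account = (-199.00) + (-30.33) + 49.75 = -179.58
(Excluded from the current account — capital account: sale of embassy land to a foreign government 4.11, capital transfers received from emigrants 8.51; financial account: increase in resident deposits held at foreign banks 51.55, domestic pension funds' purchases of foreign equities 40.34, foreign purchases of equities on the domestic stock exchange 77.10.)

-179.58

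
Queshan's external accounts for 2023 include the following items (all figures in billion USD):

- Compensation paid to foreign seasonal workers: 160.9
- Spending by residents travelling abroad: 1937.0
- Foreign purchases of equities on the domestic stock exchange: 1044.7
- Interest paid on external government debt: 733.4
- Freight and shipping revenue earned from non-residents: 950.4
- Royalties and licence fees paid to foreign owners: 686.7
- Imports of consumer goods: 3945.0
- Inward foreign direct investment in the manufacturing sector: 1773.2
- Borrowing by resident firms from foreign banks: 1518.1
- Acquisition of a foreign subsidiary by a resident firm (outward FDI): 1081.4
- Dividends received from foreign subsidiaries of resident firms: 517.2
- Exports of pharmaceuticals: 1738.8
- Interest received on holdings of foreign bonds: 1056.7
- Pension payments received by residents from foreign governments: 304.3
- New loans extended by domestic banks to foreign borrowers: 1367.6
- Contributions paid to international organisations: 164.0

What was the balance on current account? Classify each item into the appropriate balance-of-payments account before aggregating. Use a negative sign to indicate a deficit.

Goods: 1738.8 - 3945.0 = -2206.2
Services: -686.7 - 1937.0 + 950.4 = -1673.3
Primary income: 1056.7 - 733.4 + 517.2 - 160.9 = 679.6
Secondary income: -164.0 + 304.3 = 140.3
Current account = (-2206.2) + (-1673.3) + 679.6 + 140.3 = -3059.6
(Excluded from the current account — financial account: foreign purchases of equities on the domestic stock exchange 1044.7, inward foreign direct investment in the manufacturing sector 1773.2, borrowing by resident firms from foreign banks 1518.1, acquisition of a foreign subsidiary by a resident firm (outward FDI) 1081.4, new loans extended by domestic banks to foreign borrowers 1367.6.)

-3059.6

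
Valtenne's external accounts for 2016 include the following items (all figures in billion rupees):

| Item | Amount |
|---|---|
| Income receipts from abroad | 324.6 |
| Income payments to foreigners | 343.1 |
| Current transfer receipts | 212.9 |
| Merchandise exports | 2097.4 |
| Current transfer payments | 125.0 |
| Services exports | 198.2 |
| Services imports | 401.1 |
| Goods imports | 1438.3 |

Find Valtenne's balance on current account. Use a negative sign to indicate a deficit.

Goods balance = 2097.4 - 1438.3 = 659.1
Services balance = 198.2 - 401.1 = -202.9
Trade balance (goods + services) = 659.1 + (-202.9) = 456.2
Net primary income = 324.6 - 343.1 = -18.5
Net secondary income = 212.9 - 125.0 = 87.9
Current account = 456.2 + (-18.5) + 87.9 = 525.6

525.6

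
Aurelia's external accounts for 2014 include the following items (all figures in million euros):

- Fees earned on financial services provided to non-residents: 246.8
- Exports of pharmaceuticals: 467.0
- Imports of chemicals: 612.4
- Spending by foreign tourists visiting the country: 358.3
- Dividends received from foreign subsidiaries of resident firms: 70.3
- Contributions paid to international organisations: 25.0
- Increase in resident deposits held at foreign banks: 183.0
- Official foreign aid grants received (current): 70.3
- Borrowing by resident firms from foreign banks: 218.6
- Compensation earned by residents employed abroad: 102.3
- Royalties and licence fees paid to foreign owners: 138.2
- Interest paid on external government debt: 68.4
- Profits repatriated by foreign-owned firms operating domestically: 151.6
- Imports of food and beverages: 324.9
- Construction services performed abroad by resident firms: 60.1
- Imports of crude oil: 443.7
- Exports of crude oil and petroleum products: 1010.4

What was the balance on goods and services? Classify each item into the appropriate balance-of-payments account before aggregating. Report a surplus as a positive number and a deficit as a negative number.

Goods: -612.4 + 1010.4 - 443.7 - 324.9 + 467.0 = 96.4
Services: -138.2 + 246.8 + 60.1 + 358.3 = 527.0
Trade balance = 96.4 + 527.0 = 623.4
(Excluded from the trade balance — primary income: dividends received from foreign subsidiaries of resident firms 70.3, compensation earned by residents employed abroad 102.3, interest paid on external government debt 68.4, profits repatriated by foreign-owned firms operating domestically 151.6; secondary income: contributions paid to international organisations 25.0, official foreign aid grants received (current) 70.3; financial account: increase in resident deposits held at foreign banks 183.0, borrowing by resident firms from foreign banks 218.6.)

623.4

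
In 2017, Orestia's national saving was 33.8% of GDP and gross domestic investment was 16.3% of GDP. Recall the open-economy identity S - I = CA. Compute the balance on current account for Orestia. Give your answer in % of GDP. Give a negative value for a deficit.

CA = S - I = 33.8 - 16.3 = 17.5

17.5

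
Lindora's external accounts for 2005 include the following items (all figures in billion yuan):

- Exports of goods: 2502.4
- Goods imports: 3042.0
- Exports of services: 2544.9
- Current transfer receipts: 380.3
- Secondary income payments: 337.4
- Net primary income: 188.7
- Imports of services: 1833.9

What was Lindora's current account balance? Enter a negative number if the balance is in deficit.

403.0

Goods balance = 2502.4 - 3042.0 = -539.6
Services balance = 2544.9 - 1833.9 = 711.0
Trade balance (goods + services) = -539.6 + 711.0 = 171.4
Net primary income = 188.7
Net secondary income = 380.3 - 337.4 = 42.9
Current account = 171.4 + 188.7 + 42.9 = 403.0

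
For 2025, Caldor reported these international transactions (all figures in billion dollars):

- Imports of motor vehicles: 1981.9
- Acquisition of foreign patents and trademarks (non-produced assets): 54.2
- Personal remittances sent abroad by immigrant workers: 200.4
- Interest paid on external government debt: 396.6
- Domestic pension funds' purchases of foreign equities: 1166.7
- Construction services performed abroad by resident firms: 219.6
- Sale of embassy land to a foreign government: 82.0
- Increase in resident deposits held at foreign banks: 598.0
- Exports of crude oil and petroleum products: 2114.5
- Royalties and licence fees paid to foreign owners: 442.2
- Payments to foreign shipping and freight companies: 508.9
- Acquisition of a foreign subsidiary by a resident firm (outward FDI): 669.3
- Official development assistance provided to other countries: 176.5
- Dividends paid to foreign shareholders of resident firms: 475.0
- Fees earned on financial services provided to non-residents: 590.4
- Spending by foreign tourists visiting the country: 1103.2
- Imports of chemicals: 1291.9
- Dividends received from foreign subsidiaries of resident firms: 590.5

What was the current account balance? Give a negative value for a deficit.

Goods: -1981.9 - 1291.9 + 2114.5 = -1159.3
Services: -508.9 + 590.4 + 1103.2 + 219.6 - 442.2 = 962.1
Primary income: -396.6 + 590.5 - 475.0 = -281.1
Secondary income: -176.5 - 200.4 = -376.9
Current account = (-1159.3) + 962.1 + (-281.1) + (-376.9) = -855.2
(Excluded from the current account — capital account: acquisition of foreign patents and trademarks (non-produced assets) 54.2, sale of embassy land to a foreign government 82.0; financial account: domestic pension funds' purchases of foreign equities 1166.7, increase in resident deposits held at foreign banks 598.0, acquisition of a foreign subsidiary by a resident firm (outward FDI) 669.3.)

-855.2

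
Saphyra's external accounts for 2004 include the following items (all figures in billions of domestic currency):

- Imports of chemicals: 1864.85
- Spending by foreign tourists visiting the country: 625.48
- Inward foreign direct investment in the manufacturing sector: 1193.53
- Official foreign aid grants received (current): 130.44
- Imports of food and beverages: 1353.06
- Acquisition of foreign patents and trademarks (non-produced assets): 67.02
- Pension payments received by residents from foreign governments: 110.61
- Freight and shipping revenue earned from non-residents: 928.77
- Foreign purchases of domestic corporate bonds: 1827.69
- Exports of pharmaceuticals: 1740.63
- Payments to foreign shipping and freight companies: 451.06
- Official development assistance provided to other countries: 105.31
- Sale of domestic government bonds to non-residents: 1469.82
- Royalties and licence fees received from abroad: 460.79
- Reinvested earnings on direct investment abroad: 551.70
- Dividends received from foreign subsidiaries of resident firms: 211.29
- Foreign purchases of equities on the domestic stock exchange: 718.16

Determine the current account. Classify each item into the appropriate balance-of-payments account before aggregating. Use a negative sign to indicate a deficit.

Goods: 1740.63 - 1353.06 - 1864.85 = -1477.28
Services: 460.79 - 451.06 + 625.48 + 928.77 = 1563.98
Primary income: 551.70 + 211.29 = 762.99
Secondary income: 130.44 - 105.31 + 110.61 = 135.74
Current account = (-1477.28) + 1563.98 + 762.99 + 135.74 = 985.43
(Excluded from the current account — financial account: inward foreign direct investment in the manufacturing sector 1193.53, foreign purchases of domestic corporate bonds 1827.69, sale of domestic government bonds to non-residents 1469.82, foreign purchases of equities on the domestic stock exchange 718.16; capital account: acquisition of foreign patents and trademarks (non-produced assets) 67.02.)

985.43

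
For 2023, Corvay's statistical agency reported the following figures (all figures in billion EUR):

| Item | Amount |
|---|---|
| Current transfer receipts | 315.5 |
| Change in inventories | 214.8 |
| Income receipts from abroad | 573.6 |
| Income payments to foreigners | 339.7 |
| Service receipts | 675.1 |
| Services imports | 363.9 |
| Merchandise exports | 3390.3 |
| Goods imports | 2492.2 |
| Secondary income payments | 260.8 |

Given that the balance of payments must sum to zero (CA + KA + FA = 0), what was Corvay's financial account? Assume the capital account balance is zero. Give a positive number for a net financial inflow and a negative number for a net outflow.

Goods balance = 3390.3 - 2492.2 = 898.1
Services balance = 675.1 - 363.9 = 311.2
Trade balance (goods + services) = 898.1 + 311.2 = 1209.3
Net primary income = 573.6 - 339.7 = 233.9
Net secondary income = 315.5 - 260.8 = 54.7
Current account = 1209.3 + 233.9 + 54.7 = 1497.9
Financial account = -(1497.9) = -1497.9

-1497.9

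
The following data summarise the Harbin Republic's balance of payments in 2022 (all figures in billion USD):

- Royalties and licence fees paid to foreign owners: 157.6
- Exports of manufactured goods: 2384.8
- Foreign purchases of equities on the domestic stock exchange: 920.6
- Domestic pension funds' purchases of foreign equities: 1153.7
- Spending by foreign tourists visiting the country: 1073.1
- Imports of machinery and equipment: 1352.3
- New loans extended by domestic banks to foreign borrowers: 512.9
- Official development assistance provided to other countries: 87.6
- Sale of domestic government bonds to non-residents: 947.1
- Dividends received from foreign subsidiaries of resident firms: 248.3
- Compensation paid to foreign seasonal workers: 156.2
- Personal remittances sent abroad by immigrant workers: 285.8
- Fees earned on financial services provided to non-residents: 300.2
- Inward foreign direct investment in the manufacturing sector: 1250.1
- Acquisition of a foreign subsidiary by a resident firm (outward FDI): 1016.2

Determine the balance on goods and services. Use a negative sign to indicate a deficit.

Goods: 2384.8 - 1352.3 = 1032.5
Services: 1073.1 - 157.6 + 300.2 = 1215.7
Trade balance = 1032.5 + 1215.7 = 2248.2
(Excluded from the trade balance — financial account: foreign purchases of equities on the domestic stock exchange 920.6, domestic pension funds' purchases of foreign equities 1153.7, new loans extended by domestic banks to foreign borrowers 512.9, sale of domestic government bonds to non-residents 947.1, inward foreign direct investment in the manufacturing sector 1250.1, acquisition of a foreign subsidiary by a resident firm (outward FDI) 1016.2; secondary income: official development assistance provided to other countries 87.6, personal remittances sent abroad by immigrant workers 285.8; primary income: dividends received from foreign subsidiaries of resident firms 248.3, compensation paid to foreign seasonal workers 156.2.)

2248.2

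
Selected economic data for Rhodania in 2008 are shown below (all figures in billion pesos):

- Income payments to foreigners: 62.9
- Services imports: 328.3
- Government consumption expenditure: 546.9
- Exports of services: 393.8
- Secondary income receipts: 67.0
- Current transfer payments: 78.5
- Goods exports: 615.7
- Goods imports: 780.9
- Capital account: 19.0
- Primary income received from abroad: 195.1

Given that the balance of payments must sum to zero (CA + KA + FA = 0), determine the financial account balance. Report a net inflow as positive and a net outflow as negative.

Goods balance = 615.7 - 780.9 = -165.2
Services balance = 393.8 - 328.3 = 65.5
Trade balance (goods + services) = -165.2 + 65.5 = -99.7
Net primary income = 195.1 - 62.9 = 132.2
Net secondary income = 67.0 - 78.5 = -11.5
Current account = -99.7 + 132.2 + (-11.5) = 21.0
Financial account = -(21.0 + 19.0) = -40.0

-40.0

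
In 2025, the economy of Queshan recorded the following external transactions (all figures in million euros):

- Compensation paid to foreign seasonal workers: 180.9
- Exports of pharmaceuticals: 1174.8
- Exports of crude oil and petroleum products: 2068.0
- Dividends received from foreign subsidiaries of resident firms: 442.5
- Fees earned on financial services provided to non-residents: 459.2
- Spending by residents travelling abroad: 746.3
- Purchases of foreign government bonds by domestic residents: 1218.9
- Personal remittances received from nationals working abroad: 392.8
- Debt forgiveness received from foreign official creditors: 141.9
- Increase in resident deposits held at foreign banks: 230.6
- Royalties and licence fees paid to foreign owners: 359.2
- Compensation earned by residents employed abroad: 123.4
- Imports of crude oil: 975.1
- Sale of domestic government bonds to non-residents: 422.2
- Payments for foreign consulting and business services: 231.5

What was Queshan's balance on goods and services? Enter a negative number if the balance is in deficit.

1389.9

Goods: -975.1 + 2068.0 + 1174.8 = 2267.7
Services: -231.5 - 359.2 + 459.2 - 746.3 = -877.8
Trade balance = 2267.7 + (-877.8) = 1389.9
(Excluded from the trade balance — primary income: compensation paid to foreign seasonal workers 180.9, dividends received from foreign subsidiaries of resident firms 442.5, compensation earned by residents employed abroad 123.4; financial account: purchases of foreign government bonds by domestic residents 1218.9, increase in resident deposits held at foreign banks 230.6, sale of domestic government bonds to non-residents 422.2; secondary income: personal remittances received from nationals working abroad 392.8; capital account: debt forgiveness received from foreign official creditors 141.9.)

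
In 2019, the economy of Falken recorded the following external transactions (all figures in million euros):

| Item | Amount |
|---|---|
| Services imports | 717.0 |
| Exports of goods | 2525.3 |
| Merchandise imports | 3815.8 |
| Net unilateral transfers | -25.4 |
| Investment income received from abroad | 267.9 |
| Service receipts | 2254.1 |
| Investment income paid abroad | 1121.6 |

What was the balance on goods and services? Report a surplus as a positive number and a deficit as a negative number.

246.6

Goods balance = 2525.3 - 3815.8 = -1290.5
Services balance = 2254.1 - 717.0 = 1537.1
Trade balance (goods + services) = -1290.5 + 1537.1 = 246.6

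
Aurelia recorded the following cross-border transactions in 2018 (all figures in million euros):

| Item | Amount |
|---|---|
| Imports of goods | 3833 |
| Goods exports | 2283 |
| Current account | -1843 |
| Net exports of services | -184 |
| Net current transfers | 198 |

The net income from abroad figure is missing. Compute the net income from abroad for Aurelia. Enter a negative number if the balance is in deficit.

Current account = goods balance + services balance + net primary income + net secondary income
Sum of the known components = -1536
Net income from abroad = CA - (known components) = -1843 - (-1536) = -307

-307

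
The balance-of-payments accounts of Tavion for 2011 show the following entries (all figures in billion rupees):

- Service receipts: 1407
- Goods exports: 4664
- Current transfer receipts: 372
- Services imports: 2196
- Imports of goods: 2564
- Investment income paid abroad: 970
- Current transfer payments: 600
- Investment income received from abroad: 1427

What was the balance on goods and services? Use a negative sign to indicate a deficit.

1311

Goods balance = 4664 - 2564 = 2100
Services balance = 1407 - 2196 = -789
Trade balance (goods + services) = 2100 + (-789) = 1311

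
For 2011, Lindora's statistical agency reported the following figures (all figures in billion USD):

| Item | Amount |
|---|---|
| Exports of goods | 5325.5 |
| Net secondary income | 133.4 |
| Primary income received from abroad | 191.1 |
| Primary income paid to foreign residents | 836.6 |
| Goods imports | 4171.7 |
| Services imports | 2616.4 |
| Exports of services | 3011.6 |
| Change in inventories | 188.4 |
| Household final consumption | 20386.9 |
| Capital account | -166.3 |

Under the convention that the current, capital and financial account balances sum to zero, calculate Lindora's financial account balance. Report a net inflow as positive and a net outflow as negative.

-870.6

Goods balance = 5325.5 - 4171.7 = 1153.8
Services balance = 3011.6 - 2616.4 = 395.2
Trade balance (goods + services) = 1153.8 + 395.2 = 1549.0
Net primary income = 191.1 - 836.6 = -645.5
Net secondary income = 133.4
Current account = 1549.0 + (-645.5) + 133.4 = 1036.9
Financial account = -(1036.9 + (-166.3)) = -870.6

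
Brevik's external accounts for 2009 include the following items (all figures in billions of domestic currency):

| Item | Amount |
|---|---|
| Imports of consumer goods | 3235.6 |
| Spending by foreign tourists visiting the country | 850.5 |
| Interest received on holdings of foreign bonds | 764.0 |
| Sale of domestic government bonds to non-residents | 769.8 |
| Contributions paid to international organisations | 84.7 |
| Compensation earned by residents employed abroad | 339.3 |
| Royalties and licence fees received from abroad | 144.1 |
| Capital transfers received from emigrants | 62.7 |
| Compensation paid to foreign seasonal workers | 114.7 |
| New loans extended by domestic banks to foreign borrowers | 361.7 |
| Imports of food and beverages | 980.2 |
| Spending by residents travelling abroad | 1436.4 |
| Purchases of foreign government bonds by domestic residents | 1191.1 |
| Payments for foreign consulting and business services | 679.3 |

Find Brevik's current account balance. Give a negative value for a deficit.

-4433.0

Goods: -3235.6 - 980.2 = -4215.8
Services: 850.5 - 1436.4 - 679.3 + 144.1 = -1121.1
Primary income: 339.3 - 114.7 + 764.0 = 988.6
Secondary income: -84.7
Current account = (-4215.8) + (-1121.1) + 988.6 + (-84.7) = -4433.0
(Excluded from the current account — financial account: sale of domestic government bonds to non-residents 769.8, new loans extended by domestic banks to foreign borrowers 361.7, purchases of foreign government bonds by domestic residents 1191.1; capital account: capital transfers received from emigrants 62.7.)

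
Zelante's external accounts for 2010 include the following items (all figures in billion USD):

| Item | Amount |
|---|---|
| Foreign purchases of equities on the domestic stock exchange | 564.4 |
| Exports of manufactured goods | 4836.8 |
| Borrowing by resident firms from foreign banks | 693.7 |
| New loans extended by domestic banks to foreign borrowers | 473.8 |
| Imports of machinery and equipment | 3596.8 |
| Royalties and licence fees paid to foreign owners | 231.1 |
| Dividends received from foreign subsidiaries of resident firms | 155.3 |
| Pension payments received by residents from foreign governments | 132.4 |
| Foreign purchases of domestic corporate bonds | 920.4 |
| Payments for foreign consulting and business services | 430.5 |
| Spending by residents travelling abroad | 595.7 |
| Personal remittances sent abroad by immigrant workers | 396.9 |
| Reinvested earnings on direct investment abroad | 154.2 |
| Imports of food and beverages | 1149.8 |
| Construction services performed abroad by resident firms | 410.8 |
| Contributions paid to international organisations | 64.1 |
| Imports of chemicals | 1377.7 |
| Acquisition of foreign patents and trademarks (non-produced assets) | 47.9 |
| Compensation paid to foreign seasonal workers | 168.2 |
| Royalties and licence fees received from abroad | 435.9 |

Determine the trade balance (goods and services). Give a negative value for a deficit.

Goods: 4836.8 - 1149.8 - 1377.7 - 3596.8 = -1287.5
Services: -430.5 - 595.7 + 410.8 - 231.1 + 435.9 = -410.6
Trade balance = -1287.5 + (-410.6) = -1698.1
(Excluded from the trade balance — financial account: foreign purchases of equities on the domestic stock exchange 564.4, borrowing by resident firms from foreign banks 693.7, new loans extended by domestic banks to foreign borrowers 473.8, foreign purchases of domestic corporate bonds 920.4; primary income: dividends received from foreign subsidiaries of resident firms 155.3, reinvested earnings on direct investment abroad 154.2, compensation paid to foreign seasonal workers 168.2; secondary income: pension payments received by residents from foreign governments 132.4, personal remittances sent abroad by immigrant workers 396.9, contributions paid to international organisations 64.1; capital account: acquisition of foreign patents and trademarks (non-produced assets) 47.9.)

-1698.1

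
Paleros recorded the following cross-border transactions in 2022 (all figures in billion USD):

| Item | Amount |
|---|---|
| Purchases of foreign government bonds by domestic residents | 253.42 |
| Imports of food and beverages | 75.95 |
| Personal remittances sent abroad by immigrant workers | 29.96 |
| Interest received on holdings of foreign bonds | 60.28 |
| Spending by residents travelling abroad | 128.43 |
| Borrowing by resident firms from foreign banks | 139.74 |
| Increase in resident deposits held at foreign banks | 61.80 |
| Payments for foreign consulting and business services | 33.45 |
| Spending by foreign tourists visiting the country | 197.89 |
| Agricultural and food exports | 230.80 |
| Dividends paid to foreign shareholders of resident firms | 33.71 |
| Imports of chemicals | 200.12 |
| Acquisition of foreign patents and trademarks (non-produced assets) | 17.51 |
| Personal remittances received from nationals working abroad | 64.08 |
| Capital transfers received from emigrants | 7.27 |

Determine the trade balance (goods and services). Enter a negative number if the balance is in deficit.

-9.26

Goods: 230.80 - 75.95 - 200.12 = -45.27
Services: -128.43 - 33.45 + 197.89 = 36.01
Trade balance = -45.27 + 36.01 = -9.26
(Excluded from the trade balance — financial account: purchases of foreign government bonds by domestic residents 253.42, borrowing by resident firms from foreign banks 139.74, increase in resident deposits held at foreign banks 61.80; secondary income: personal remittances sent abroad by immigrant workers 29.96, personal remittances received from nationals working abroad 64.08; primary income: interest received on holdings of foreign bonds 60.28, dividends paid to foreign shareholders of resident firms 33.71; capital account: acquisition of foreign patents and trademarks (non-produced assets) 17.51, capital transfers received from emigrants 7.27.)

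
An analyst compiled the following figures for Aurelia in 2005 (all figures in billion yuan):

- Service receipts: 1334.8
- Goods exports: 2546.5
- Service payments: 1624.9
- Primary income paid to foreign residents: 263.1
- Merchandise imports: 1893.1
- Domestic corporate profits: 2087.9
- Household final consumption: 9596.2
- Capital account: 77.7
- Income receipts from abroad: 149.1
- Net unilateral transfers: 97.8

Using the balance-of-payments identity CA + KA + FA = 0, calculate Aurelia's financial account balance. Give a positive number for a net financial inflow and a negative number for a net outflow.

Goods balance = 2546.5 - 1893.1 = 653.4
Services balance = 1334.8 - 1624.9 = -290.1
Trade balance (goods + services) = 653.4 + (-290.1) = 363.3
Net primary income = 149.1 - 263.1 = -114.0
Net secondary income = 97.8
Current account = 363.3 + (-114.0) + 97.8 = 347.1
Financial account = -(347.1 + 77.7) = -424.8

-424.8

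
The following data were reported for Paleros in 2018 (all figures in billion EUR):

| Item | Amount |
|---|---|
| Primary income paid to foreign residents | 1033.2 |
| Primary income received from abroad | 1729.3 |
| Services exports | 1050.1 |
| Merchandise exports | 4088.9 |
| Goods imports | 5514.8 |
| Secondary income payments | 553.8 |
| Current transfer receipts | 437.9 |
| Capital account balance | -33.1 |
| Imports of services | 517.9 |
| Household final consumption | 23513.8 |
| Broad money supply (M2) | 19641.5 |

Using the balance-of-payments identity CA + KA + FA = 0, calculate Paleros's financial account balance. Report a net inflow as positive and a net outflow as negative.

Goods balance = 4088.9 - 5514.8 = -1425.9
Services balance = 1050.1 - 517.9 = 532.2
Trade balance (goods + services) = -1425.9 + 532.2 = -893.7
Net primary income = 1729.3 - 1033.2 = 696.1
Net secondary income = 437.9 - 553.8 = -115.9
Current account = -893.7 + 696.1 + (-115.9) = -313.5
Financial account = -(-313.5 + (-33.1)) = 346.6

346.6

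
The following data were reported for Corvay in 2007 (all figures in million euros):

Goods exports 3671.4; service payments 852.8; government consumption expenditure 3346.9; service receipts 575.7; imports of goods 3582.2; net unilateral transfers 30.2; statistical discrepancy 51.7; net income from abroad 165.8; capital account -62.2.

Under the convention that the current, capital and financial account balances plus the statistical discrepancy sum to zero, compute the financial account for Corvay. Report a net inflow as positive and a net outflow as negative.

2.4

Goods balance = 3671.4 - 3582.2 = 89.2
Services balance = 575.7 - 852.8 = -277.1
Trade balance (goods + services) = 89.2 + (-277.1) = -187.9
Net primary income = 165.8
Net secondary income = 30.2
Current account = -187.9 + 165.8 + 30.2 = 8.1
Financial account = -(8.1 + (-62.2) + 51.7) = 2.4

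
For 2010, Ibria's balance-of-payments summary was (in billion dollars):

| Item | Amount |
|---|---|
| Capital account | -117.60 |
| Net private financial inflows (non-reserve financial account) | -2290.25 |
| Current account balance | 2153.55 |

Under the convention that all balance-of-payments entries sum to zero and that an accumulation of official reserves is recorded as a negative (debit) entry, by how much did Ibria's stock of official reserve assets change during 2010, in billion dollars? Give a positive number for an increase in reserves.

Official reserve transactions balance = -(2153.55 + (-117.60) + (-2290.25)) = 254.30
An accumulation of reserves is recorded as a debit (negative entry), so the change in the stock of reserves is the negative of that balance.
Change in official reserves = -(254.30) = -254.30

-254.30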